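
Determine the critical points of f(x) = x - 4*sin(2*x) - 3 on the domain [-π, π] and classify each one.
f'(x) = 1 - 8*cos(2*x)

Solve f'(x) = 0 on [-π, π]:
  f'(x) = 0 ⇔ cos(2*x) = 1/8, i.e. 2*x = ±arccos(1/8) + 2nπ; keep the solutions lying in [-π, π].
  ⇒ x = -pi + acos(1/8)/2 ≈ -2.4189, -acos(1/8)/2 ≈ -0.7227, acos(1/8)/2 ≈ 0.7227, pi - acos(1/8)/2 ≈ 2.4189

f''(x) = 16*sin(2*x)
Second-derivative test at each critical point:
  f''(-2.4189) = 15.8745 > 0 → local minimum
  f''(-0.7227) = -15.8745 < 0 → local maximum
  f''(0.7227) = 15.8745 > 0 → local minimum
  f''(2.4189) = -15.8745 < 0 → local maximum

Critical points: x = -pi + acos(1/8)/2 ≈ -2.4189 (local minimum); x = -acos(1/8)/2 ≈ -0.7227 (local maximum); x = acos(1/8)/2 ≈ 0.7227 (local minimum); x = pi - acos(1/8)/2 ≈ 2.4189 (local maximum)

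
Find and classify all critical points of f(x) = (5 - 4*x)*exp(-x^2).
f'(x) = 2*(x*(4*x - 5) - 2)*exp(-x^2)

Solve f'(x) = 0:
  f'(x) = (8*x^2 - 10*x - 4)·exp(-x^2) and exp(-x^2) > 0 for every x, so f'(x) = 0 ⇔ 8*x^2 - 10*x - 4 = 0.
  Factor: 8*x^2 - 10*x - 4 = 2*(4*x^2 - 5*x - 2); 4*x^2 - 5*x - 2 = 0 has no rational roots; quadratic formula: x = (5 ± √57)/8.
  ⇒ x = 5/8 - sqrt(57)/8 ≈ -0.3187, 5/8 + sqrt(57)/8 ≈ 1.5687

f''(x) = 2*(2*x^2*(5 - 4*x) + 12*x - 5)*exp(-x^2)
Second-derivative test at each critical point:
  f''(-0.3187) = -13.6411 < 0 → local maximum
  f''(1.5687) = 1.2889 > 0 → local minimum

Critical points: x = 5/8 - sqrt(57)/8 ≈ -0.3187 (local maximum); x = 5/8 + sqrt(57)/8 ≈ 1.5687 (local minimum)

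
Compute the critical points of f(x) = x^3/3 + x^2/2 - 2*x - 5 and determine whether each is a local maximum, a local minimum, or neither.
f'(x) = x^2 + x - 2

Solve f'(x) = 0:
  Factor: x^2 + x - 2 = (x - 1)*(x + 2) = 0.
  ⇒ x = -2, 1

f''(x) = 2*x + 1
Second-derivative test at each critical point:
  f''(-2) = -3 < 0 → local maximum
  f''(1) = 3 > 0 → local minimum

Critical points: x = -2 (local maximum); x = 1 (local minimum)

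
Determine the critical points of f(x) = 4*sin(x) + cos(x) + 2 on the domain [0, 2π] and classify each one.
f'(x) = -sin(x) + 4*cos(x)

Solve f'(x) = 0 on [0, 2π]:
  f'(x) = 0 ⇔ 4*cos(x) = sin(x) ⇔ tan(x) = 4, i.e. x = arctan(4) + nπ; keep the solutions lying in [0, 2π].
  ⇒ x = atan(4) ≈ 1.3258, atan(4) + pi ≈ 4.4674

f''(x) = -4*sin(x) - cos(x)
Second-derivative test at each critical point:
  f''(1.3258) = -4.1231 < 0 → local maximum
  f''(4.4674) = 4.1231 > 0 → local minimum

Critical points: x = atan(4) ≈ 1.3258 (local maximum); x = atan(4) + pi ≈ 4.4674 (local minimum)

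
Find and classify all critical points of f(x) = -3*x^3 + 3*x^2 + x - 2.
f'(x) = -9*x^2 + 6*x + 1

Solve f'(x) = 0:
  9*x^2 - 6*x - 1 = 0 has no rational roots; quadratic formula: x = (6 ± √72)/18.
  ⇒ x = 1/3 - sqrt(2)/3 ≈ -0.1381, 1/3 + sqrt(2)/3 ≈ 0.8047

f''(x) = 6 - 18*x
Second-derivative test at each critical point:
  f''(-0.1381) = 8.4853 > 0 → local minimum
  f''(0.8047) = -8.4853 < 0 → local maximum

Critical points: x = 1/3 - sqrt(2)/3 ≈ -0.1381 (local minimum); x = 1/3 + sqrt(2)/3 ≈ 0.8047 (local maximum)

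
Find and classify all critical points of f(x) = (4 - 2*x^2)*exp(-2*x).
f'(x) = 4*(x^2 - x - 2)*exp(-2*x)

Solve f'(x) = 0:
  f'(x) = (4*x^2 - 4*x - 8)·exp(-2*x) and exp(-2*x) > 0 for every x, so f'(x) = 0 ⇔ 4*x^2 - 4*x - 8 = 0.
  Factor: 4*x^2 - 4*x - 8 = 4*(x - 2)*(x + 1) = 0.
  ⇒ x = -1, 2

f''(x) = 4*(-2*x^2 + 4*x + 3)*exp(-2*x)
Second-derivative test at each critical point:
  f''(-1) = -88.6687 < 0 → local maximum
  f''(2) = 0.2198 > 0 → local minimum

Critical points: x = -1 (local maximum); x = 2 (local minimum)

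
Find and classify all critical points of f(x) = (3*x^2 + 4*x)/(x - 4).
f'(x) = (3*x^2 - 24*x - 16)/(x^2 - 8*x + 16)

Solve f'(x) = 0:
  f'(x) = (3*x^2 - 24*x - 16)/(x - 4)^2; the denominator is positive wherever f is defined, so f'(x) = 0 ⇔ 3*x^2 - 24*x - 16 = 0.
  3*x^2 - 24*x - 16 = 0 has no rational roots; quadratic formula: x = (24 ± √768)/6.
  ⇒ x = 4 - 8*sqrt(3)/3 ≈ -0.6188, 4 + 8*sqrt(3)/3 ≈ 8.6188

f''(x) = 128/(x^3 - 12*x^2 + 48*x - 64)
Second-derivative test at each critical point:
  f''(-0.6188) = -1.2990 < 0 → local maximum
  f''(8.6188) = 1.2990 > 0 → local minimum

Critical points: x = 4 - 8*sqrt(3)/3 ≈ -0.6188 (local maximum); x = 4 + 8*sqrt(3)/3 ≈ 8.6188 (local minimum)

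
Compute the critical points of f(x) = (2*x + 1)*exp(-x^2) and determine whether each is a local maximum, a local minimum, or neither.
f'(x) = 2*(-x*(2*x + 1) + 1)*exp(-x^2)

Solve f'(x) = 0:
  f'(x) = (-4*x^2 - 2*x + 2)·exp(-x^2) and exp(-x^2) > 0 for every x, so f'(x) = 0 ⇔ -4*x^2 - 2*x + 2 = 0.
  Factor: -4*x^2 - 2*x + 2 = -2*(x + 1)*(2*x - 1) = 0.
  ⇒ x = -1, 1/2

f''(x) = 2*(2*x^2*(2*x + 1) - 6*x - 1)*exp(-x^2)
Second-derivative test at each critical point:
  f''(-1) = 2.2073 > 0 → local minimum
  f''(1/2) = -4.6728 < 0 → local maximum

Critical points: x = -1 (local minimum); x = 1/2 (local maximum)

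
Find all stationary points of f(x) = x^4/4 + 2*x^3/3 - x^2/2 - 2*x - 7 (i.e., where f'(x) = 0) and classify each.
f'(x) = x^3 + 2*x^2 - x - 2

Solve f'(x) = 0:
  Factor: x^3 + 2*x^2 - x - 2 = (x - 1)*(x + 1)*(x + 2) = 0.
  ⇒ x = -2, -1, 1

f''(x) = 3*x^2 + 4*x - 1
Second-derivative test at each critical point:
  f''(-2) = 3 > 0 → local minimum
  f''(-1) = -2 < 0 → local maximum
  f''(1) = 6 > 0 → local minimum

Critical points: x = -2 (local minimum); x = -1 (local maximum); x = 1 (local minimum)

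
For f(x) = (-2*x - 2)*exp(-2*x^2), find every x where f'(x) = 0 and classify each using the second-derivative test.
f'(x) = 2*(4*x*(x + 1) - 1)*exp(-2*x^2)

Solve f'(x) = 0:
  f'(x) = (8*x^2 + 8*x - 2)·exp(-2*x^2) and exp(-2*x^2) > 0 for every x, so f'(x) = 0 ⇔ 8*x^2 + 8*x - 2 = 0.
  Factor: 8*x^2 + 8*x - 2 = 2*(4*x^2 + 4*x - 1); 4*x^2 + 4*x - 1 = 0 has no rational roots; quadratic formula: x = (-4 ± √32)/8.
  ⇒ x = -sqrt(2)/2 - 1/2 ≈ -1.2071, -1/2 + sqrt(2)/2 ≈ 0.2071

f''(x) = 8*(-4*x^2*(x + 1) + 3*x + 1)*exp(-2*x^2)
Second-derivative test at each critical point:
  f''(-1.2071) = -0.6137 < 0 → local maximum
  f''(0.2071) = 10.3836 > 0 → local minimum

Critical points: x = -sqrt(2)/2 - 1/2 ≈ -1.2071 (local maximum); x = -1/2 + sqrt(2)/2 ≈ 0.2071 (local minimum)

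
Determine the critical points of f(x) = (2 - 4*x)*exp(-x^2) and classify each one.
f'(x) = 4*(x*(2*x - 1) - 1)*exp(-x^2)

Solve f'(x) = 0:
  f'(x) = (8*x^2 - 4*x - 4)·exp(-x^2) and exp(-x^2) > 0 for every x, so f'(x) = 0 ⇔ 8*x^2 - 4*x - 4 = 0.
  Factor: 8*x^2 - 4*x - 4 = 4*(x - 1)*(2*x + 1) = 0.
  ⇒ x = -1/2, 1

f''(x) = 4*(2*x^2*(1 - 2*x) + 6*x - 1)*exp(-x^2)
Second-derivative test at each critical point:
  f''(-1/2) = -9.3456 < 0 → local maximum
  f''(1) = 4.4146 > 0 → local minimum

Critical points: x = -1/2 (local maximum); x = 1 (local minimum)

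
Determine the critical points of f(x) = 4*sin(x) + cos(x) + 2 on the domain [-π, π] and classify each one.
f'(x) = -sin(x) + 4*cos(x)

Solve f'(x) = 0 on [-π, π]:
  f'(x) = 0 ⇔ 4*cos(x) = sin(x) ⇔ tan(x) = 4, i.e. x = arctan(4) + nπ; keep the solutions lying in [-π, π].
  ⇒ x = -pi + atan(4) ≈ -1.8158, atan(4) ≈ 1.3258

f''(x) = -4*sin(x) - cos(x)
Second-derivative test at each critical point:
  f''(-1.8158) = 4.1231 > 0 → local minimum
  f''(1.3258) = -4.1231 < 0 → local maximum

Critical points: x = -pi + atan(4) ≈ -1.8158 (local minimum); x = atan(4) ≈ 1.3258 (local maximum)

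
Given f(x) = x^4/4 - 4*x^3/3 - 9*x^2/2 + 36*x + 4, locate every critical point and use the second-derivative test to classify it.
f'(x) = x^3 - 4*x^2 - 9*x + 36

Solve f'(x) = 0:
  Factor: x^3 - 4*x^2 - 9*x + 36 = (x - 4)*(x - 3)*(x + 3) = 0.
  ⇒ x = -3, 3, 4

f''(x) = 3*x^2 - 8*x - 9
Second-derivative test at each critical point:
  f''(-3) = 42 > 0 → local minimum
  f''(3) = -6 < 0 → local maximum
  f''(4) = 7 > 0 → local minimum

Critical points: x = -3 (local minimum); x = 3 (local maximum); x = 4 (local minimum)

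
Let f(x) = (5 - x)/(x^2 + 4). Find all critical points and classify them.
f'(x) = (-x^2 + 2*x*(x - 5) - 4)/(x^2 + 4)^2

Solve f'(x) = 0:
  f'(x) = (x^2 - 10*x - 4)/(x^2 + 4)^2; the denominator is positive wherever f is defined, so f'(x) = 0 ⇔ x^2 - 10*x - 4 = 0.
  x^2 - 10*x - 4 = 0 has no rational roots; quadratic formula: x = (10 ± √116)/2.
  ⇒ x = 5 - sqrt(29) ≈ -0.3852, 5 + sqrt(29) ≈ 10.3852

f''(x) = 2*(4*x^2*(5 - x) + (3*x - 5)*(x^2 + 4))/(x^2 + 4)^3
Second-derivative test at each critical point:
  f''(-0.3852) = -0.6259 < 0 → local maximum
  f''(10.3852) = 0.0009 > 0 → local minimum

Critical points: x = 5 - sqrt(29) ≈ -0.3852 (local maximum); x = 5 + sqrt(29) ≈ 10.3852 (local minimum)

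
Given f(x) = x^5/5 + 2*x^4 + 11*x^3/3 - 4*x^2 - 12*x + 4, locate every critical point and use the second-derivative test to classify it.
f'(x) = x^4 + 8*x^3 + 11*x^2 - 8*x - 12

Solve f'(x) = 0:
  Factor: x^4 + 8*x^3 + 11*x^2 - 8*x - 12 = (x - 1)*(x + 1)*(x + 2)*(x + 6) = 0.
  ⇒ x = -6, -2, -1, 1

f''(x) = 4*x^3 + 24*x^2 + 22*x - 8
Second-derivative test at each critical point:
  f''(-6) = -140 < 0 → local maximum
  f''(-2) = 12 > 0 → local minimum
  f''(-1) = -10 < 0 → local maximum
  f''(1) = 42 > 0 → local minimum

Critical points: x = -6 (local maximum); x = -2 (local minimum); x = -1 (local maximum); x = 1 (local minimum)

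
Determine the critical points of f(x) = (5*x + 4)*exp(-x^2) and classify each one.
f'(x) = (-2*x*(5*x + 4) + 5)*exp(-x^2)

Solve f'(x) = 0:
  f'(x) = (-10*x^2 - 8*x + 5)·exp(-x^2) and exp(-x^2) > 0 for every x, so f'(x) = 0 ⇔ -10*x^2 - 8*x + 5 = 0.
  10*x^2 + 8*x - 5 = 0 has no rational roots; quadratic formula: x = (-8 ± √264)/20.
  ⇒ x = -sqrt(66)/10 - 2/5 ≈ -1.2124, -2/5 + sqrt(66)/10 ≈ 0.4124

f''(x) = 2*(2*x^2*(5*x + 4) - 15*x - 4)*exp(-x^2)
Second-derivative test at each critical point:
  f''(-1.2124) = 3.7361 > 0 → local minimum
  f''(0.4124) = -13.7069 < 0 → local maximum

Critical points: x = -sqrt(66)/10 - 2/5 ≈ -1.2124 (local minimum); x = -2/5 + sqrt(66)/10 ≈ 0.4124 (local maximum)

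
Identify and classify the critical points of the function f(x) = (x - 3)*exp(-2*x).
f'(x) = (7 - 2*x)*exp(-2*x)

Solve f'(x) = 0:
  f'(x) = (7 - 2*x)·exp(-2*x) and exp(-2*x) > 0 for every x, so f'(x) = 0 ⇔ 7 - 2*x = 0.
  7 - 2*x = 0.
  ⇒ x = 7/2

f''(x) = 4*(x - 4)*exp(-2*x)
Second-derivative test at each critical point:
  f''(7/2) = -0.0018 < 0 → local maximum

Critical points: x = 7/2 (local maximum)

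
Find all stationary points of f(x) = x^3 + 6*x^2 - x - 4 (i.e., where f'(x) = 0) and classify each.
f'(x) = 3*x^2 + 12*x - 1

Solve f'(x) = 0:
  3*x^2 + 12*x - 1 = 0 has no rational roots; quadratic formula: x = (-12 ± √156)/6.
  ⇒ x = -sqrt(39)/3 - 2 ≈ -4.0817, -2 + sqrt(39)/3 ≈ 0.0817

f''(x) = 6*x + 12
Second-derivative test at each critical point:
  f''(-4.0817) = -12.4900 < 0 → local maximum
  f''(0.0817) = 12.4900 > 0 → local minimum

Critical points: x = -sqrt(39)/3 - 2 ≈ -4.0817 (local maximum); x = -2 + sqrt(39)/3 ≈ 0.0817 (local minimum)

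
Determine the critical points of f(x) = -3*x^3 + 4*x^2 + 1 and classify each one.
f'(x) = x*(8 - 9*x)

Solve f'(x) = 0:
  Factor: -9*x^2 + 8*x = -x*(9*x - 8) = 0.
  ⇒ x = 0, 8/9

f''(x) = 8 - 18*x
Second-derivative test at each critical point:
  f''(0) = 8 > 0 → local minimum
  f''(8/9) = -8 < 0 → local maximum

Critical points: x = 0 (local minimum); x = 8/9 (local maximum)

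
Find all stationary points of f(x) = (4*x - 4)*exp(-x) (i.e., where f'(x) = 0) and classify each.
f'(x) = 4*(2 - x)*exp(-x)

Solve f'(x) = 0:
  f'(x) = (8 - 4*x)·exp(-x) and exp(-x) > 0 for every x, so f'(x) = 0 ⇔ 8 - 4*x = 0.
  Factor: 8 - 4*x = -4*(x - 2) = 0.
  ⇒ x = 2

f''(x) = 4*(x - 3)*exp(-x)
Second-derivative test at each critical point:
  f''(2) = -0.5413 < 0 → local maximum

Critical points: x = 2 (local maximum)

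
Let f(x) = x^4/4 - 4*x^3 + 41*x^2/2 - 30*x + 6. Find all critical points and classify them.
f'(x) = x^3 - 12*x^2 + 41*x - 30

Solve f'(x) = 0:
  Factor: x^3 - 12*x^2 + 41*x - 30 = (x - 6)*(x - 5)*(x - 1) = 0.
  ⇒ x = 1, 5, 6

f''(x) = 3*x^2 - 24*x + 41
Second-derivative test at each critical point:
  f''(1) = 20 > 0 → local minimum
  f''(5) = -4 < 0 → local maximum
  f''(6) = 5 > 0 → local minimum

Critical points: x = 1 (local minimum); x = 5 (local maximum); x = 6 (local minimum)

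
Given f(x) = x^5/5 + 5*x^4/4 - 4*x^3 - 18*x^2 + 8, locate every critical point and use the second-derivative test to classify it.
f'(x) = x*(x^3 + 5*x^2 - 12*x - 36)

Solve f'(x) = 0:
  Factor: x^4 + 5*x^3 - 12*x^2 - 36*x = x*(x - 3)*(x + 2)*(x + 6) = 0.
  ⇒ x = -6, -2, 0, 3

f''(x) = 4*x^3 + 15*x^2 - 24*x - 36
Second-derivative test at each critical point:
  f''(-6) = -216 < 0 → local maximum
  f''(-2) = 40 > 0 → local minimum
  f''(0) = -36 < 0 → local maximum
  f''(3) = 135 > 0 → local minimum

Critical points: x = -6 (local maximum); x = -2 (local minimum); x = 0 (local maximum); x = 3 (local minimum)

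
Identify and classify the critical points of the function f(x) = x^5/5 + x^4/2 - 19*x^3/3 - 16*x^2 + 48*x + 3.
f'(x) = x^4 + 2*x^3 - 19*x^2 - 32*x + 48

Solve f'(x) = 0:
  Factor: x^4 + 2*x^3 - 19*x^2 - 32*x + 48 = (x - 4)*(x - 1)*(x + 3)*(x + 4) = 0.
  ⇒ x = -4, -3, 1, 4

f''(x) = 4*x^3 + 6*x^2 - 38*x - 32
Second-derivative test at each critical point:
  f''(-4) = -40 < 0 → local maximum
  f''(-3) = 28 > 0 → local minimum
  f''(1) = -60 < 0 → local maximum
  f''(4) = 168 > 0 → local minimum

Critical points: x = -4 (local maximum); x = -3 (local minimum); x = 1 (local maximum); x = 4 (local minimum)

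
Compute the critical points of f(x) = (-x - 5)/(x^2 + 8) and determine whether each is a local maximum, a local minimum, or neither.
f'(x) = (-x^2 + 2*x*(x + 5) - 8)/(x^2 + 8)^2

Solve f'(x) = 0:
  f'(x) = (x^2 + 10*x - 8)/(x^2 + 8)^2; the denominator is positive wherever f is defined, so f'(x) = 0 ⇔ x^2 + 10*x - 8 = 0.
  x^2 + 10*x - 8 = 0 has no rational roots; quadratic formula: x = (-10 ± √132)/2.
  ⇒ x = -sqrt(33) - 5 ≈ -10.7446, -5 + sqrt(33) ≈ 0.7446

f''(x) = 2*(-4*x^2*(x + 5) + (3*x + 5)*(x^2 + 8))/(x^2 + 8)^3
Second-derivative test at each critical point:
  f''(-10.7446) = -0.0008 < 0 → local maximum
  f''(0.7446) = 0.1570 > 0 → local minimum

Critical points: x = -sqrt(33) - 5 ≈ -10.7446 (local maximum); x = -5 + sqrt(33) ≈ 0.7446 (local minimum)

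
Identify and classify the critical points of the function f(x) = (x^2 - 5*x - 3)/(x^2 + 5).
f'(x) = (5*x^2 + 16*x - 25)/(x^4 + 10*x^2 + 25)

Solve f'(x) = 0:
  f'(x) = (5*x^2 + 16*x - 25)/(x^2 + 5)^2; the denominator is positive wherever f is defined, so f'(x) = 0 ⇔ 5*x^2 + 16*x - 25 = 0.
  5*x^2 + 16*x - 25 = 0 has no rational roots; quadratic formula: x = (-16 ± √756)/10.
  ⇒ x = -3*sqrt(21)/5 - 8/5 ≈ -4.3495, -8/5 + 3*sqrt(21)/5 ≈ 1.1495

f''(x) = 2*(-5*x^3 - 24*x^2 + 75*x + 40)/(x^6 + 15*x^4 + 75*x^2 + 125)
Second-derivative test at each critical point:
  f''(-4.3495) = -0.0481 < 0 → local maximum
  f''(1.1495) = 0.6881 > 0 → local minimum

Critical points: x = -3*sqrt(21)/5 - 8/5 ≈ -4.3495 (local maximum); x = -8/5 + 3*sqrt(21)/5 ≈ 1.1495 (local minimum)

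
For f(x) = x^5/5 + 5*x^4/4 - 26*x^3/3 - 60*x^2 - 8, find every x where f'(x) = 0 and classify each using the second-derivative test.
f'(x) = x*(x^3 + 5*x^2 - 26*x - 120)

Solve f'(x) = 0:
  Factor: x^4 + 5*x^3 - 26*x^2 - 120*x = x*(x - 5)*(x + 4)*(x + 6) = 0.
  ⇒ x = -6, -4, 0, 5

f''(x) = 4*x^3 + 15*x^2 - 52*x - 120
Second-derivative test at each critical point:
  f''(-6) = -132 < 0 → local maximum
  f''(-4) = 72 > 0 → local minimum
  f''(0) = -120 < 0 → local maximum
  f''(5) = 495 > 0 → local minimum

Critical points: x = -6 (local maximum); x = -4 (local minimum); x = 0 (local maximum); x = 5 (local minimum)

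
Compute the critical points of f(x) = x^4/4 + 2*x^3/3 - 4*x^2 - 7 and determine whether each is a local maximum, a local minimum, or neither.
f'(x) = x*(x^2 + 2*x - 8)

Solve f'(x) = 0:
  Factor: x^3 + 2*x^2 - 8*x = x*(x - 2)*(x + 4) = 0.
  ⇒ x = -4, 0, 2

f''(x) = 3*x^2 + 4*x - 8
Second-derivative test at each critical point:
  f''(-4) = 24 > 0 → local minimum
  f''(0) = -8 < 0 → local maximum
  f''(2) = 12 > 0 → local minimum

Critical points: x = -4 (local minimum); x = 0 (local maximum); x = 2 (local minimum)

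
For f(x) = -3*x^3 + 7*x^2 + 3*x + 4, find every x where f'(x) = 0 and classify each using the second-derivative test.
f'(x) = -9*x^2 + 14*x + 3

Solve f'(x) = 0:
  9*x^2 - 14*x - 3 = 0 has no rational roots; quadratic formula: x = (14 ± √304)/18.
  ⇒ x = 7/9 - 2*sqrt(19)/9 ≈ -0.1909, 7/9 + 2*sqrt(19)/9 ≈ 1.7464

f''(x) = 14 - 18*x
Second-derivative test at each critical point:
  f''(-0.1909) = 17.4356 > 0 → local minimum
  f''(1.7464) = -17.4356 < 0 → local maximum

Critical points: x = 7/9 - 2*sqrt(19)/9 ≈ -0.1909 (local minimum); x = 7/9 + 2*sqrt(19)/9 ≈ 1.7464 (local maximum)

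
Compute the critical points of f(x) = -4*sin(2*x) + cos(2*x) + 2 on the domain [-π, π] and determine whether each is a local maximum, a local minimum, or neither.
f'(x) = -2*sin(2*x) - 8*cos(2*x)

Solve f'(x) = 0 on [-π, π]:
  f'(x) = 0 ⇔ -4*cos(2*x) = sin(2*x) ⇔ tan(2*x) = -4, i.e. 2*x = arctan(-4) + nπ; keep the solutions lying in [-π, π].
  ⇒ x = -pi/2 - atan(4)/2 ≈ -2.2337, -atan(4)/2 ≈ -0.6629, -atan(4)/2 + pi/2 ≈ 0.9079, pi - atan(4)/2 ≈ 2.4787

f''(x) = 16*sin(2*x) - 4*cos(2*x)
Second-derivative test at each critical point:
  f''(-2.2337) = 16.4924 > 0 → local minimum
  f''(-0.6629) = -16.4924 < 0 → local maximum
  f''(0.9079) = 16.4924 > 0 → local minimum
  f''(2.4787) = -16.4924 < 0 → local maximum

Critical points: x = -pi/2 - atan(4)/2 ≈ -2.2337 (local minimum); x = -atan(4)/2 ≈ -0.6629 (local maximum); x = -atan(4)/2 + pi/2 ≈ 0.9079 (local minimum); x = pi - atan(4)/2 ≈ 2.4787 (local maximum)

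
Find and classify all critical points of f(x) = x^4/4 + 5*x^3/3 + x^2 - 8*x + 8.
f'(x) = x^3 + 5*x^2 + 2*x - 8

Solve f'(x) = 0:
  Factor: x^3 + 5*x^2 + 2*x - 8 = (x - 1)*(x + 2)*(x + 4) = 0.
  ⇒ x = -4, -2, 1

f''(x) = 3*x^2 + 10*x + 2
Second-derivative test at each critical point:
  f''(-4) = 10 > 0 → local minimum
  f''(-2) = -6 < 0 → local maximum
  f''(1) = 15 > 0 → local minimum

Critical points: x = -4 (local minimum); x = -2 (local maximum); x = 1 (local minimum)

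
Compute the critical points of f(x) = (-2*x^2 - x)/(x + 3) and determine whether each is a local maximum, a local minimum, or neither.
f'(x) = (-2*x^2 - 12*x - 3)/(x^2 + 6*x + 9)

Solve f'(x) = 0:
  f'(x) = -(2*x^2 + 12*x + 3)/(x + 3)^2; the denominator is positive wherever f is defined, so f'(x) = 0 ⇔ -2*x^2 - 12*x - 3 = 0.
  2*x^2 + 12*x + 3 = 0 has no rational roots; quadratic formula: x = (-12 ± √120)/4.
  ⇒ x = -3 - sqrt(30)/2 ≈ -5.7386, -3 + sqrt(30)/2 ≈ -0.2614

f''(x) = -30/(x^3 + 9*x^2 + 27*x + 27)
Second-derivative test at each critical point:
  f''(-5.7386) = 1.4606 > 0 → local minimum
  f''(-0.2614) = -1.4606 < 0 → local maximum

Critical points: x = -3 - sqrt(30)/2 ≈ -5.7386 (local minimum); x = -3 + sqrt(30)/2 ≈ -0.2614 (local maximum)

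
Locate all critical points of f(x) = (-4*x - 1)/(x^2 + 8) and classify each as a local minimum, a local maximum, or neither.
f'(x) = 2*(2*x^2 + x - 16)/(x^4 + 16*x^2 + 64)

Solve f'(x) = 0:
  f'(x) = 2*(2*x^2 + x - 16)/(x^2 + 8)^2; the denominator is positive wherever f is defined, so f'(x) = 0 ⇔ 4*x^2 + 2*x - 32 = 0.
  Factor: 4*x^2 + 2*x - 32 = 2*(2*x^2 + x - 16); 2*x^2 + x - 16 = 0 has no rational roots; quadratic formula: x = (-1 ± √129)/4.
  ⇒ x = -sqrt(129)/4 - 1/4 ≈ -3.0895, -1/4 + sqrt(129)/4 ≈ 2.5895

f''(x) = 2*(-4*x^2*(4*x + 1) + (12*x + 1)*(x^2 + 8))/(x^2 + 8)^3
Second-derivative test at each critical point:
  f''(-3.0895) = -0.0738 < 0 → local maximum
  f''(2.5895) = 0.1050 > 0 → local minimum

Critical points: x = -sqrt(129)/4 - 1/4 ≈ -3.0895 (local maximum); x = -1/4 + sqrt(129)/4 ≈ 2.5895 (local minimum)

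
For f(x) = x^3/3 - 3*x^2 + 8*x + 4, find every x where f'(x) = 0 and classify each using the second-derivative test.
f'(x) = x^2 - 6*x + 8

Solve f'(x) = 0:
  Factor: x^2 - 6*x + 8 = (x - 4)*(x - 2) = 0.
  ⇒ x = 2, 4

f''(x) = 2*x - 6
Second-derivative test at each critical point:
  f''(2) = -2 < 0 → local maximum
  f''(4) = 2 > 0 → local minimum

Critical points: x = 2 (local maximum); x = 4 (local minimum)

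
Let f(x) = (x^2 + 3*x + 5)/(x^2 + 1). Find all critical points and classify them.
f'(x) = (-3*x^2 - 8*x + 3)/(x^4 + 2*x^2 + 1)

Solve f'(x) = 0:
  f'(x) = -(x + 3)*(3*x - 1)/(x^2 + 1)^2; the denominator is positive wherever f is defined, so f'(x) = 0 ⇔ -3*x^2 - 8*x + 3 = 0.
  Factor: -3*x^2 - 8*x + 3 = -(x + 3)*(3*x - 1) = 0.
  ⇒ x = -3, 1/3

f''(x) = 2*(3*x^3 + 12*x^2 - 9*x - 4)/(x^6 + 3*x^4 + 3*x^2 + 1)
Second-derivative test at each critical point:
  f''(-3) = 1/10 > 0 → local minimum
  f''(1/3) = -81/10 < 0 → local maximum

Critical points: x = -3 (local minimum); x = 1/3 (local maximum)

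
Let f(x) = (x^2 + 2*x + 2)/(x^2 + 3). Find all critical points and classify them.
f'(x) = 2*(-x^2 + x + 3)/(x^4 + 6*x^2 + 9)

Solve f'(x) = 0:
  f'(x) = -2*(x^2 - x - 3)/(x^2 + 3)^2; the denominator is positive wherever f is defined, so f'(x) = 0 ⇔ -2*x^2 + 2*x + 6 = 0.
  Factor: -2*x^2 + 2*x + 6 = -2*(x^2 - x - 3); x^2 - x - 3 = 0 has no rational roots; quadratic formula: x = (1 ± √13)/2.
  ⇒ x = 1/2 - sqrt(13)/2 ≈ -1.3028, 1/2 + sqrt(13)/2 ≈ 2.3028

f''(x) = 2*(2*x^3 - 3*x^2 - 18*x + 3)/(x^6 + 9*x^4 + 27*x^2 + 27)
Second-derivative test at each critical point:
  f''(-1.3028) = 0.3268 > 0 → local minimum
  f''(2.3028) = -0.1046 < 0 → local maximum

Critical points: x = 1/2 - sqrt(13)/2 ≈ -1.3028 (local minimum); x = 1/2 + sqrt(13)/2 ≈ 2.3028 (local maximum)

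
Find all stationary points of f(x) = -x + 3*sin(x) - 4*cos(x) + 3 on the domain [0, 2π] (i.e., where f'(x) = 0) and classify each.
f'(x) = 4*sin(x) + 3*cos(x) - 1

Solve f'(x) = 0 on [0, 2π]:
  f'(x) = 0 ⇔ 4*sin(x) + 3*cos(x) = 1. Write the left side as R·cos(x + φ) with R = √(3² + (-4)²) = 5, cos φ = 3/5, sin φ = -4/5; then cos(x + φ) = 1/5. Solve for x and keep the solutions lying in [0, 2π].
  ⇒ x = atan((4 + 6*sqrt(6))/(3 - 8*sqrt(6))) + pi ≈ 2.2967, atan((4 - 6*sqrt(6))/(3 + 8*sqrt(6))) + 2*pi ≈ 5.8410

f''(x) = -3*sin(x) + 4*cos(x)
Second-derivative test at each critical point:
  f''(2.2967) = -4.8990 < 0 → local maximum
  f''(5.8410) = 4.8990 > 0 → local minimum

Critical points: x = atan((4 + 6*sqrt(6))/(3 - 8*sqrt(6))) + pi ≈ 2.2967 (local maximum); x = atan((4 - 6*sqrt(6))/(3 + 8*sqrt(6))) + 2*pi ≈ 5.8410 (local minimum)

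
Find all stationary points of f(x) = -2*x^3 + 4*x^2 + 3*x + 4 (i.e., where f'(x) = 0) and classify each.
f'(x) = -6*x^2 + 8*x + 3

Solve f'(x) = 0:
  6*x^2 - 8*x - 3 = 0 has no rational roots; quadratic formula: x = (8 ± √136)/12.
  ⇒ x = 2/3 - sqrt(34)/6 ≈ -0.3052, 2/3 + sqrt(34)/6 ≈ 1.6385

f''(x) = 8 - 12*x
Second-derivative test at each critical point:
  f''(-0.3052) = 11.6619 > 0 → local minimum
  f''(1.6385) = -11.6619 < 0 → local maximum

Critical points: x = 2/3 - sqrt(34)/6 ≈ -0.3052 (local minimum); x = 2/3 + sqrt(34)/6 ≈ 1.6385 (local maximum)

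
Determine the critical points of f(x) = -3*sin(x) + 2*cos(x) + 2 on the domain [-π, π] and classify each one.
f'(x) = -2*sin(x) - 3*cos(x)

Solve f'(x) = 0 on [-π, π]:
  f'(x) = 0 ⇔ -3*cos(x) = 2*sin(x) ⇔ tan(x) = -3/2, i.e. x = arctan(-3/2) + nπ; keep the solutions lying in [-π, π].
  ⇒ x = -atan(3/2) ≈ -0.9828, pi - atan(3/2) ≈ 2.1588

f''(x) = 3*sin(x) - 2*cos(x)
Second-derivative test at each critical point:
  f''(-0.9828) = -3.6056 < 0 → local maximum
  f''(2.1588) = 3.6056 > 0 → local minimum

Critical points: x = -atan(3/2) ≈ -0.9828 (local maximum); x = pi - atan(3/2) ≈ 2.1588 (local minimum)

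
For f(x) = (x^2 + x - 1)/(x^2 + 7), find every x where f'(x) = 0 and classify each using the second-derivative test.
f'(x) = (-x^2 + 16*x + 7)/(x^4 + 14*x^2 + 49)

Solve f'(x) = 0:
  f'(x) = -(x^2 - 16*x - 7)/(x^2 + 7)^2; the denominator is positive wherever f is defined, so f'(x) = 0 ⇔ -x^2 + 16*x + 7 = 0.
  x^2 - 16*x - 7 = 0 has no rational roots; quadratic formula: x = (16 ± √284)/2.
  ⇒ x = 8 - sqrt(71) ≈ -0.4261, 8 + sqrt(71) ≈ 16.4261

f''(x) = 2*(x^3 - 24*x^2 - 21*x + 56)/(x^6 + 21*x^4 + 147*x^2 + 343)
Second-derivative test at each critical point:
  f''(-0.4261) = 0.3268 > 0 → local minimum
  f''(16.4261) = -2.199e-04 < 0 → local maximum

Critical points: x = 8 - sqrt(71) ≈ -0.4261 (local minimum); x = 8 + sqrt(71) ≈ 16.4261 (local maximum)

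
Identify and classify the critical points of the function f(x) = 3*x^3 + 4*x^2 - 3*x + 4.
f'(x) = 9*x^2 + 8*x - 3

Solve f'(x) = 0:
  9*x^2 + 8*x - 3 = 0 has no rational roots; quadratic formula: x = (-8 ± √172)/18.
  ⇒ x = -sqrt(43)/9 - 4/9 ≈ -1.1730, -4/9 + sqrt(43)/9 ≈ 0.2842

f''(x) = 18*x + 8
Second-derivative test at each critical point:
  f''(-1.1730) = -13.1149 < 0 → local maximum
  f''(0.2842) = 13.1149 > 0 → local minimum

Critical points: x = -sqrt(43)/9 - 4/9 ≈ -1.1730 (local maximum); x = -4/9 + sqrt(43)/9 ≈ 0.2842 (local minimum)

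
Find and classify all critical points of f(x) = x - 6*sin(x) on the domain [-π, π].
f'(x) = 1 - 6*cos(x)

Solve f'(x) = 0 on [-π, π]:
  f'(x) = 0 ⇔ cos(x) = 1/6, i.e. x = ±arccos(1/6) + 2nπ; keep the solutions lying in [-π, π].
  ⇒ x = -acos(1/6) ≈ -1.4033, acos(1/6) ≈ 1.4033

f''(x) = 6*sin(x)
Second-derivative test at each critical point:
  f''(-1.4033) = -5.9161 < 0 → local maximum
  f''(1.4033) = 5.9161 > 0 → local minimum

Critical points: x = -acos(1/6) ≈ -1.4033 (local maximum); x = acos(1/6) ≈ 1.4033 (local minimum)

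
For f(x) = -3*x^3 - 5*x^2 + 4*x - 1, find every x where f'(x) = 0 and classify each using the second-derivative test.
f'(x) = -9*x^2 - 10*x + 4

Solve f'(x) = 0:
  9*x^2 + 10*x - 4 = 0 has no rational roots; quadratic formula: x = (-10 ± √244)/18.
  ⇒ x = -sqrt(61)/9 - 5/9 ≈ -1.4234, -5/9 + sqrt(61)/9 ≈ 0.3122

f''(x) = -18*x - 10
Second-derivative test at each critical point:
  f''(-1.4234) = 15.6205 > 0 → local minimum
  f''(0.3122) = -15.6205 < 0 → local maximum

Critical points: x = -sqrt(61)/9 - 5/9 ≈ -1.4234 (local minimum); x = -5/9 + sqrt(61)/9 ≈ 0.3122 (local maximum)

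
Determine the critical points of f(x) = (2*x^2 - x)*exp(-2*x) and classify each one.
f'(x) = (-4*x^2 + 6*x - 1)*exp(-2*x)

Solve f'(x) = 0:
  f'(x) = (-4*x^2 + 6*x - 1)·exp(-2*x) and exp(-2*x) > 0 for every x, so f'(x) = 0 ⇔ -4*x^2 + 6*x - 1 = 0.
  4*x^2 - 6*x + 1 = 0 has no rational roots; quadratic formula: x = (6 ± √20)/8.
  ⇒ x = 3/4 - sqrt(5)/4 ≈ 0.1910, sqrt(5)/4 + 3/4 ≈ 1.3090

f''(x) = 4*(2*x^2 - 5*x + 2)*exp(-2*x)
Second-derivative test at each critical point:
  f''(0.1910) = 3.0523 > 0 → local minimum
  f''(1.3090) = -0.3262 < 0 → local maximum

Critical points: x = 3/4 - sqrt(5)/4 ≈ 0.1910 (local minimum); x = sqrt(5)/4 + 3/4 ≈ 1.3090 (local maximum)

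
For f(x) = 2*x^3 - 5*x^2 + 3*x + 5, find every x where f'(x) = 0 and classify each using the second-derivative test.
f'(x) = 6*x^2 - 10*x + 3

Solve f'(x) = 0:
  6*x^2 - 10*x + 3 = 0 has no rational roots; quadratic formula: x = (10 ± √28)/12.
  ⇒ x = 5/6 - sqrt(7)/6 ≈ 0.3924, sqrt(7)/6 + 5/6 ≈ 1.2743

f''(x) = 12*x - 10
Second-derivative test at each critical point:
  f''(0.3924) = -5.2915 < 0 → local maximum
  f''(1.2743) = 5.2915 > 0 → local minimum

Critical points: x = 5/6 - sqrt(7)/6 ≈ 0.3924 (local maximum); x = sqrt(7)/6 + 5/6 ≈ 1.2743 (local minimum)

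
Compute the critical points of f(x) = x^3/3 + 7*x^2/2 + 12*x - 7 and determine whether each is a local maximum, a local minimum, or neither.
f'(x) = x^2 + 7*x + 12

Solve f'(x) = 0:
  Factor: x^2 + 7*x + 12 = (x + 3)*(x + 4) = 0.
  ⇒ x = -4, -3

f''(x) = 2*x + 7
Second-derivative test at each critical point:
  f''(-4) = -1 < 0 → local maximum
  f''(-3) = 1 > 0 → local minimum

Critical points: x = -4 (local maximum); x = -3 (local minimum)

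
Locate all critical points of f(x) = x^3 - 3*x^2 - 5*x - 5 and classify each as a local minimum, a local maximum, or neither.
f'(x) = 3*x^2 - 6*x - 5

Solve f'(x) = 0:
  3*x^2 - 6*x - 5 = 0 has no rational roots; quadratic formula: x = (6 ± √96)/6.
  ⇒ x = 1 - 2*sqrt(6)/3 ≈ -0.6330, 1 + 2*sqrt(6)/3 ≈ 2.6330

f''(x) = 6*x - 6
Second-derivative test at each critical point:
  f''(-0.6330) = -9.7980 < 0 → local maximum
  f''(2.6330) = 9.7980 > 0 → local minimum

Critical points: x = 1 - 2*sqrt(6)/3 ≈ -0.6330 (local maximum); x = 1 + 2*sqrt(6)/3 ≈ 2.6330 (local minimum)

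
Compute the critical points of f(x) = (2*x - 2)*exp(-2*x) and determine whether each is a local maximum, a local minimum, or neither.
f'(x) = 2*(3 - 2*x)*exp(-2*x)

Solve f'(x) = 0:
  f'(x) = (6 - 4*x)·exp(-2*x) and exp(-2*x) > 0 for every x, so f'(x) = 0 ⇔ 6 - 4*x = 0.
  Factor: 6 - 4*x = -2*(2*x - 3) = 0.
  ⇒ x = 3/2

f''(x) = 8*(x - 2)*exp(-2*x)
Second-derivative test at each critical point:
  f''(3/2) = -0.1991 < 0 → local maximum

Critical points: x = 3/2 (local maximum)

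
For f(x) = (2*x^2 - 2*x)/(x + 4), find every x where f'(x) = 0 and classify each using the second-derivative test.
f'(x) = 2*(x^2 + 8*x - 4)/(x^2 + 8*x + 16)

Solve f'(x) = 0:
  f'(x) = 2*(x^2 + 8*x - 4)/(x + 4)^2; the denominator is positive wherever f is defined, so f'(x) = 0 ⇔ 2*x^2 + 16*x - 8 = 0.
  Factor: 2*x^2 + 16*x - 8 = 2*(x^2 + 8*x - 4); x^2 + 8*x - 4 = 0 has no rational roots; quadratic formula: x = (-8 ± √80)/2.
  ⇒ x = -2*sqrt(5) - 4 ≈ -8.4721, -4 + 2*sqrt(5) ≈ 0.4721

f''(x) = 80/(x^3 + 12*x^2 + 48*x + 64)
Second-derivative test at each critical point:
  f''(-8.4721) = -0.8944 < 0 → local maximum
  f''(0.4721) = 0.8944 > 0 → local minimum

Critical points: x = -2*sqrt(5) - 4 ≈ -8.4721 (local maximum); x = -4 + 2*sqrt(5) ≈ 0.4721 (local minimum)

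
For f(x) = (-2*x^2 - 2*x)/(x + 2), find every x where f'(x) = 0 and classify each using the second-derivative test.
f'(x) = 2*(-x^2 - 4*x - 2)/(x^2 + 4*x + 4)

Solve f'(x) = 0:
  f'(x) = -2*(x^2 + 4*x + 2)/(x + 2)^2; the denominator is positive wherever f is defined, so f'(x) = 0 ⇔ -2*x^2 - 8*x - 4 = 0.
  Factor: -2*x^2 - 8*x - 4 = -2*(x^2 + 4*x + 2); x^2 + 4*x + 2 = 0 has no rational roots; quadratic formula: x = (-4 ± √8)/2.
  ⇒ x = -2 - sqrt(2) ≈ -3.4142, -2 + sqrt(2) ≈ -0.5858

f''(x) = -8/(x^3 + 6*x^2 + 12*x + 8)
Second-derivative test at each critical point:
  f''(-3.4142) = 2.8284 > 0 → local minimum
  f''(-0.5858) = -2.8284 < 0 → local maximum

Critical points: x = -2 - sqrt(2) ≈ -3.4142 (local minimum); x = -2 + sqrt(2) ≈ -0.5858 (local maximum)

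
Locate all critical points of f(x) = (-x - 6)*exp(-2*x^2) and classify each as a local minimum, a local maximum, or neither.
f'(x) = (4*x*(x + 6) - 1)*exp(-2*x^2)

Solve f'(x) = 0:
  f'(x) = (4*x^2 + 24*x - 1)·exp(-2*x^2) and exp(-2*x^2) > 0 for every x, so f'(x) = 0 ⇔ 4*x^2 + 24*x - 1 = 0.
  4*x^2 + 24*x - 1 = 0 has no rational roots; quadratic formula: x = (-24 ± √592)/8.
  ⇒ x = -sqrt(37)/2 - 3 ≈ -6.0414, -3 + sqrt(37)/2 ≈ 0.0414

f''(x) = 4*(-4*x^2*(x + 6) + 3*x + 6)*exp(-2*x^2)
Second-derivative test at each critical point:
  f''(-6.0414) = -4.832e-31 < 0 → local maximum
  f''(0.0414) = 24.2479 > 0 → local minimum

Critical points: x = -sqrt(37)/2 - 3 ≈ -6.0414 (local maximum); x = -3 + sqrt(37)/2 ≈ 0.0414 (local minimum)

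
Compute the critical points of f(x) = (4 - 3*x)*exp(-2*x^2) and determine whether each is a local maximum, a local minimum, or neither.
f'(x) = (4*x*(3*x - 4) - 3)*exp(-2*x^2)

Solve f'(x) = 0:
  f'(x) = (12*x^2 - 16*x - 3)·exp(-2*x^2) and exp(-2*x^2) > 0 for every x, so f'(x) = 0 ⇔ 12*x^2 - 16*x - 3 = 0.
  Factor: 12*x^2 - 16*x - 3 = (2*x - 3)*(6*x + 1) = 0.
  ⇒ x = -1/6, 3/2

f''(x) = 4*(4*x^2*(4 - 3*x) + 9*x - 4)*exp(-2*x^2)
Second-derivative test at each critical point:
  f''(-1/6) = -18.9192 < 0 → local maximum
  f''(3/2) = 0.2222 > 0 → local minimum

Critical points: x = -1/6 (local maximum); x = 3/2 (local minimum)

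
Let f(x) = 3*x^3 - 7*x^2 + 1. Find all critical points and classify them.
f'(x) = x*(9*x - 14)

Solve f'(x) = 0:
  Factor: 9*x^2 - 14*x = x*(9*x - 14) = 0.
  ⇒ x = 0, 14/9

f''(x) = 18*x - 14
Second-derivative test at each critical point:
  f''(0) = -14 < 0 → local maximum
  f''(14/9) = 14 > 0 → local minimum

Critical points: x = 0 (local maximum); x = 14/9 (local minimum)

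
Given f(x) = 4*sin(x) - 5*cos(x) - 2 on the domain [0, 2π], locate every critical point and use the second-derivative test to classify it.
f'(x) = 5*sin(x) + 4*cos(x)

Solve f'(x) = 0 on [0, 2π]:
  f'(x) = 0 ⇔ 4*cos(x) = -5*sin(x) ⇔ tan(x) = -4/5, i.e. x = arctan(-4/5) + nπ; keep the solutions lying in [0, 2π].
  ⇒ x = pi - atan(4/5) ≈ 2.4669, -atan(4/5) + 2*pi ≈ 5.6084

f''(x) = -4*sin(x) + 5*cos(x)
Second-derivative test at each critical point:
  f''(2.4669) = -6.4031 < 0 → local maximum
  f''(5.6084) = 6.4031 > 0 → local minimum

Critical points: x = pi - atan(4/5) ≈ 2.4669 (local maximum); x = -atan(4/5) + 2*pi ≈ 5.6084 (local minimum)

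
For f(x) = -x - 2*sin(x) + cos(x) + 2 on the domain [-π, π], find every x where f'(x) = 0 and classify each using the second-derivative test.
f'(x) = -sin(x) - 2*cos(x) - 1

Solve f'(x) = 0 on [-π, π]:
  f'(x) = 0 ⇔ -sin(x) - 2*cos(x) = 1. Write the left side as R·cos(x + φ) with R = √((-2)² + 1²) = sqrt(5), cos φ = -2*sqrt(5)/5, sin φ = sqrt(5)/5; then cos(x + φ) = sqrt(5)/5. Solve for x and keep the solutions lying in [-π, π].
  ⇒ x = -pi/2 ≈ -1.5708, pi - atan(3/4) ≈ 2.4981

f''(x) = 2*sin(x) - cos(x)
Second-derivative test at each critical point:
  f''(-1.5708) = -2 < 0 → local maximum
  f''(2.4981) = 2 > 0 → local minimum

Critical points: x = -pi/2 ≈ -1.5708 (local maximum); x = pi - atan(3/4) ≈ 2.4981 (local minimum)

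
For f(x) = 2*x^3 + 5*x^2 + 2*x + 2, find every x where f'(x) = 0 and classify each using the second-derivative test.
f'(x) = 6*x^2 + 10*x + 2

Solve f'(x) = 0:
  Factor: 6*x^2 + 10*x + 2 = 2*(3*x^2 + 5*x + 1); 3*x^2 + 5*x + 1 = 0 has no rational roots; quadratic formula: x = (-5 ± √13)/6.
  ⇒ x = -5/6 - sqrt(13)/6 ≈ -1.4343, -5/6 + sqrt(13)/6 ≈ -0.2324

f''(x) = 12*x + 10
Second-derivative test at each critical point:
  f''(-1.4343) = -7.2111 < 0 → local maximum
  f''(-0.2324) = 7.2111 > 0 → local minimum

Critical points: x = -5/6 - sqrt(13)/6 ≈ -1.4343 (local maximum); x = -5/6 + sqrt(13)/6 ≈ -0.2324 (local minimum)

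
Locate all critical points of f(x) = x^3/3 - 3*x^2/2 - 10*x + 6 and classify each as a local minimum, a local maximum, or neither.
f'(x) = x^2 - 3*x - 10

Solve f'(x) = 0:
  Factor: x^2 - 3*x - 10 = (x - 5)*(x + 2) = 0.
  ⇒ x = -2, 5

f''(x) = 2*x - 3
Second-derivative test at each critical point:
  f''(-2) = -7 < 0 → local maximum
  f''(5) = 7 > 0 → local minimum

Critical points: x = -2 (local maximum); x = 5 (local minimum)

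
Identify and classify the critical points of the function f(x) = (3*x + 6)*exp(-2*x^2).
f'(x) = 3*(-4*x*(x + 2) + 1)*exp(-2*x^2)

Solve f'(x) = 0:
  f'(x) = (-12*x^2 - 24*x + 3)·exp(-2*x^2) and exp(-2*x^2) > 0 for every x, so f'(x) = 0 ⇔ -12*x^2 - 24*x + 3 = 0.
  Factor: -12*x^2 - 24*x + 3 = -3*(4*x^2 + 8*x - 1); 4*x^2 + 8*x - 1 = 0 has no rational roots; quadratic formula: x = (-8 ± √80)/8.
  ⇒ x = -sqrt(5)/2 - 1 ≈ -2.1180, -1 + sqrt(5)/2 ≈ 0.1180

f''(x) = 12*(4*x^2*(x + 2) - 3*x - 2)*exp(-2*x^2)
Second-derivative test at each critical point:
  f''(-2.1180) = 0.0034 > 0 → local minimum
  f''(0.1180) = -26.0955 < 0 → local maximum

Critical points: x = -sqrt(5)/2 - 1 ≈ -2.1180 (local minimum); x = -1 + sqrt(5)/2 ≈ 0.1180 (local maximum)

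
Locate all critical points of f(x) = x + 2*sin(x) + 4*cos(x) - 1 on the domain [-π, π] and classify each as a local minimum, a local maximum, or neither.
f'(x) = -4*sin(x) + 2*cos(x) + 1

Solve f'(x) = 0 on [-π, π]:
  f'(x) = 0 ⇔ -4*sin(x) + 2*cos(x) = -1. Write the left side as R·cos(x + φ) with R = √(2² + 4²) = 2*sqrt(5), cos φ = sqrt(5)/5, sin φ = 2*sqrt(5)/5; then cos(x + φ) = -sqrt(5)/10. Solve for x and keep the solutions lying in [-π, π].
  ⇒ x = -pi + atan((2 - sqrt(19))/(-2*sqrt(19) - 1)) ≈ -2.9035, atan((2 + sqrt(19))/(-1 + 2*sqrt(19))) ≈ 0.6892

f''(x) = -2*sin(x) - 4*cos(x)
Second-derivative test at each critical point:
  f''(-2.9035) = 4.3589 > 0 → local minimum
  f''(0.6892) = -4.3589 < 0 → local maximum

Critical points: x = -pi + atan((2 - sqrt(19))/(-2*sqrt(19) - 1)) ≈ -2.9035 (local minimum); x = atan((2 + sqrt(19))/(-1 + 2*sqrt(19))) ≈ 0.6892 (local maximum)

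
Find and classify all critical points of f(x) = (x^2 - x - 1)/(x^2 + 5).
f'(x) = (x^2 + 12*x - 5)/(x^4 + 10*x^2 + 25)

Solve f'(x) = 0:
  f'(x) = (x^2 + 12*x - 5)/(x^2 + 5)^2; the denominator is positive wherever f is defined, so f'(x) = 0 ⇔ x^2 + 12*x - 5 = 0.
  x^2 + 12*x - 5 = 0 has no rational roots; quadratic formula: x = (-12 ± √164)/2.
  ⇒ x = -sqrt(41) - 6 ≈ -12.4031, -6 + sqrt(41) ≈ 0.4031

f''(x) = 2*(-x^3 - 18*x^2 + 15*x + 30)/(x^6 + 15*x^4 + 75*x^2 + 125)
Second-derivative test at each critical point:
  f''(-12.4031) = -0.0005 < 0 → local maximum
  f''(0.4031) = 0.4805 > 0 → local minimum

Critical points: x = -sqrt(41) - 6 ≈ -12.4031 (local maximum); x = -6 + sqrt(41) ≈ 0.4031 (local minimum)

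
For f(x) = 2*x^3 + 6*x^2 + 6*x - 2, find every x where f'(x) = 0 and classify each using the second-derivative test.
f'(x) = 6*x^2 + 12*x + 6

Solve f'(x) = 0:
  Factor: 6*x^2 + 12*x + 6 = 6*(x + 1)^2 = 0.
  ⇒ x = -1

f''(x) = 12*x + 12
Second-derivative test at each critical point:
  f''(-1) = 0, so the second-derivative test is inconclusive; use the first-derivative test: f'(-5/4) = 0.3750, f'(-3/4) = 0.3750 — f' is positive on both sides (no sign change) → neither a local maximum nor a local minimum

Critical points: x = -1 (neither)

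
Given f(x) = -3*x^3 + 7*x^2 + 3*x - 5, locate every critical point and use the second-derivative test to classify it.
f'(x) = -9*x^2 + 14*x + 3

Solve f'(x) = 0:
  9*x^2 - 14*x - 3 = 0 has no rational roots; quadratic formula: x = (14 ± √304)/18.
  ⇒ x = 7/9 - 2*sqrt(19)/9 ≈ -0.1909, 7/9 + 2*sqrt(19)/9 ≈ 1.7464

f''(x) = 14 - 18*x
Second-derivative test at each critical point:
  f''(-0.1909) = 17.4356 > 0 → local minimum
  f''(1.7464) = -17.4356 < 0 → local maximum

Critical points: x = 7/9 - 2*sqrt(19)/9 ≈ -0.1909 (local minimum); x = 7/9 + 2*sqrt(19)/9 ≈ 1.7464 (local maximum)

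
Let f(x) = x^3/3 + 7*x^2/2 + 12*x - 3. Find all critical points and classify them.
f'(x) = x^2 + 7*x + 12

Solve f'(x) = 0:
  Factor: x^2 + 7*x + 12 = (x + 3)*(x + 4) = 0.
  ⇒ x = -4, -3

f''(x) = 2*x + 7
Second-derivative test at each critical point:
  f''(-4) = -1 < 0 → local maximum
  f''(-3) = 1 > 0 → local minimum

Critical points: x = -4 (local maximum); x = -3 (local minimum)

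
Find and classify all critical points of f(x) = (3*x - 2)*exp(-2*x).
f'(x) = (7 - 6*x)*exp(-2*x)

Solve f'(x) = 0:
  f'(x) = (7 - 6*x)·exp(-2*x) and exp(-2*x) > 0 for every x, so f'(x) = 0 ⇔ 7 - 6*x = 0.
  7 - 6*x = 0.
  ⇒ x = 7/6

f''(x) = 4*(3*x - 5)*exp(-2*x)
Second-derivative test at each critical point:
  f''(7/6) = -0.5818 < 0 → local maximum

Critical points: x = 7/6 (local maximum)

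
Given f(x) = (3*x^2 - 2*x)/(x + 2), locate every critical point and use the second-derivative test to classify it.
f'(x) = (3*x^2 + 12*x - 4)/(x^2 + 4*x + 4)

Solve f'(x) = 0:
  f'(x) = (3*x^2 + 12*x - 4)/(x + 2)^2; the denominator is positive wherever f is defined, so f'(x) = 0 ⇔ 3*x^2 + 12*x - 4 = 0.
  3*x^2 + 12*x - 4 = 0 has no rational roots; quadratic formula: x = (-12 ± √192)/6.
  ⇒ x = -4*sqrt(3)/3 - 2 ≈ -4.3094, -2 + 4*sqrt(3)/3 ≈ 0.3094

f''(x) = 32/(x^3 + 6*x^2 + 12*x + 8)
Second-derivative test at each critical point:
  f''(-4.3094) = -2.5981 < 0 → local maximum
  f''(0.3094) = 2.5981 > 0 → local minimum

Critical points: x = -4*sqrt(3)/3 - 2 ≈ -4.3094 (local maximum); x = -2 + 4*sqrt(3)/3 ≈ 0.3094 (local minimum)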